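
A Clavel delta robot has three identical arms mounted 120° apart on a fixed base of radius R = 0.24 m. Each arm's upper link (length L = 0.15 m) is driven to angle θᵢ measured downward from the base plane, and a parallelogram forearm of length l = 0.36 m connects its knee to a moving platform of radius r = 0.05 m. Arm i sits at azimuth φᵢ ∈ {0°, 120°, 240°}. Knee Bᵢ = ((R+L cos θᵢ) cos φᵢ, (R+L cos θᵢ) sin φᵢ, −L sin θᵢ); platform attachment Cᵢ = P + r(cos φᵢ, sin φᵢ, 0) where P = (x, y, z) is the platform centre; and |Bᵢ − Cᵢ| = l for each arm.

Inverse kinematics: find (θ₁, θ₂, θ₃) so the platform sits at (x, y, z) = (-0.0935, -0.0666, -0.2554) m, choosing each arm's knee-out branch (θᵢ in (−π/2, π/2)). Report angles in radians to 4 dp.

θ₁ = 1.2220, θ₂ = 0.7854, θ₃ = -0.0876

rotate P by −φ1: (-0.0935, -0.0666, -0.2554)
  e−x'=0.2835;  (l²−L²−(e−x')²−y'²−z²)/2L = -0.1431
  γ=atan2(-0.2554,0.2835)=-0.7333;  ψ=arccos(-0.3751)=1.9553;  θ1=γ+ψ≈1.2220
arm 2 (φ=120.0°): x'=-0.0109, y'=0.1143
  e−x'=0.2009;  (l²−L²−(e−x')²−y'²−z²)/2L = -0.0385
  √(A²+B²)=0.3250;  θ2 = -0.9042+1.6896 ≈ 0.7854
arm 3 (φ=240.0°): x'=0.1044, y'=-0.0477
  A cos θ + B sin θ = C:  0.0856·cos θ + -0.2554·sin θ = 0.1076
  √(A²+B²)=0.2694;  θ3 = -1.2475+1.1599 ≈ -0.0876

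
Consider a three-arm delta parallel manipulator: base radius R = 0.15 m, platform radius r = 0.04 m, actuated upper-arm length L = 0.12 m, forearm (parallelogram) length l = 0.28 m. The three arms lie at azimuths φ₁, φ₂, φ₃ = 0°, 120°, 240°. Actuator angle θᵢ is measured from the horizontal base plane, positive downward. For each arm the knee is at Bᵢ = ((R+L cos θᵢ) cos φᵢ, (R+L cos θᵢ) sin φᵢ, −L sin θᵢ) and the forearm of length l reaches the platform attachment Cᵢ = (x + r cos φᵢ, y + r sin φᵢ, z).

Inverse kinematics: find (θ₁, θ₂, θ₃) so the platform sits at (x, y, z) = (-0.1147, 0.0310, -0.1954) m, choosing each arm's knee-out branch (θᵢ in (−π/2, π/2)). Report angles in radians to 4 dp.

rotate P by −φ1: (-0.1147, 0.0310, -0.1954)
  A cos θ + B sin θ = C:  0.2247·cos θ + -0.1954·sin θ = -0.1068
  θ1 = atan2(B,A) + arccos(C/0.2978) = 1.2219
arm 2 (φ=120.0°): x'=0.0842, y'=0.0838
  A cos θ + B sin θ = C:  0.0258·cos θ + -0.1954·sin θ = 0.0755
  θ2 = atan2(B,A) + arccos(C/0.1971) = -0.2619
arm 3 (φ=240.0°): x'=0.0305, y'=-0.1148
  A=0.0795, B=-0.1954, C=(l²−L²−A²−y'²−z²)/(2L)=0.0263
  θ3 = atan2(B,A) + arccos(C/0.2110) = 0.2614

θ₁ = 1.2219, θ₂ = -0.2619, θ₃ = 0.2614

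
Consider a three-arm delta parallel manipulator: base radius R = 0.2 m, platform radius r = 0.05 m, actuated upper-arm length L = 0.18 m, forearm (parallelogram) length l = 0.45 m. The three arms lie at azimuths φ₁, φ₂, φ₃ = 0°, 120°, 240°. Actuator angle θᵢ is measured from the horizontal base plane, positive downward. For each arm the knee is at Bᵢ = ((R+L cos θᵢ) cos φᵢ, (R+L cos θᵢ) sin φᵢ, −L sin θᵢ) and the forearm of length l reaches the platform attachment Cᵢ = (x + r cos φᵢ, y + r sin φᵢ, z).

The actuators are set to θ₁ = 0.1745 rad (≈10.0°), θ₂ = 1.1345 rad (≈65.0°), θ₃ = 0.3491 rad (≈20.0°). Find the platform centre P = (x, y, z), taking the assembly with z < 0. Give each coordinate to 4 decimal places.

(0.0982, -0.1248, -0.3979)

arm 1 at φ=0.0°: ρ1 = 0.3273;  S1 = (0.3273, 0.0000, -0.0313)
S2 = (0.2261·cos120.0°, 0.2261·sin120.0°, -0.1631) = (-0.1130, 0.1958, -0.1631)
arm 3 at φ=240.0°: ρ3 = 0.3191;  S3 = (-0.1596, -0.2764, -0.0616)
eliminate P² terms by subtracting sphere 1 from 2 and 3
linear system: -0.8806x+0.3916y = -0.0304−-0.2638z; -0.9737x+-0.5528y = -0.0024−-0.0606z
det = 0.8680;  x = 0.0204+-0.1953z,  y = -0.0316+0.2344z
into |P−S₁|² = l²: 1.0931z² + 0.1676z + -0.1064 = 0;  Δ = 0.4932;  z = -0.3979 or 0.2446 → z<0 root = -0.3979
x = 0.0982, y = -0.1248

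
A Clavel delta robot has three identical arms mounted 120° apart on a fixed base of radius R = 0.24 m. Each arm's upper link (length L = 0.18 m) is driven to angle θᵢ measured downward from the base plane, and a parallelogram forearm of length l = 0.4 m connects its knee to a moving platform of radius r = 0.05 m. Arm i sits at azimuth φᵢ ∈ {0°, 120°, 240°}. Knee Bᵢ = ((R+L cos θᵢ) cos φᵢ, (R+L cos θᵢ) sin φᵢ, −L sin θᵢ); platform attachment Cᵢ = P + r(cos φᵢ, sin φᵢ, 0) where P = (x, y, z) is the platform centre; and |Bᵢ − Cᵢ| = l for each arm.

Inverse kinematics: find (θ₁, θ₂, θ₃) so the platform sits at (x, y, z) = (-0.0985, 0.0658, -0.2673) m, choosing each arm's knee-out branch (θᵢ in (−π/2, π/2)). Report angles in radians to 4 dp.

φ1=0.0° → target in arm frame (-0.0985, 0.0658)
  A=0.2885, B=-0.2673, C=(l²−L²−A²−y'²−z²)/(2L)=-0.0873
  √(A²+B²)=0.3933;  θ1 = -0.7473+1.7945 ≈ 1.0472
rotate P by −φ2: (0.1062, 0.0524, -0.2673)
  A cos θ + B sin θ = C:  0.0838·cos θ + -0.2673·sin θ = 0.1289
  θ2 = atan2(B,A) + arccos(C/0.2801) = -0.1743
rotate P by −φ3: (-0.0077, -0.1182, -0.2673)
  e−x'=0.1977;  (l²−L²−(e−x')²−y'²−z²)/2L = 0.0086
  γ=atan2(-0.2673,0.1977)=-0.9339;  ψ=arccos(0.0257)=1.5451;  θ3=γ+ψ≈0.6112

θ₁ = 1.0472, θ₂ = -0.1743, θ₃ = 0.6112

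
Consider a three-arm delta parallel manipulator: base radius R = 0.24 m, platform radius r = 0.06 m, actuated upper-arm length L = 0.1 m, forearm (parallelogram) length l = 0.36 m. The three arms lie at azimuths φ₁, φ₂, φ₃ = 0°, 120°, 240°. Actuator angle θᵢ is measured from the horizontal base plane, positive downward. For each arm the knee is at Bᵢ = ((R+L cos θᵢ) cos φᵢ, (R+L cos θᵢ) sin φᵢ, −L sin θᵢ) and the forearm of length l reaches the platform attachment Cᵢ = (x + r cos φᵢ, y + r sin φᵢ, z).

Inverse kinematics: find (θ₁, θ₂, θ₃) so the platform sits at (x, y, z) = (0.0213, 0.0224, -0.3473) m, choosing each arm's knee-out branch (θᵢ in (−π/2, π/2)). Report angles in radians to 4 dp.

θ₁ = 0.7859, θ₂ = 0.8731, θ₃ = 1.1344

arm 1 (φ=0.0°): x'=0.0213, y'=0.0224
  e−x'=0.1587;  (l²−L²−(e−x')²−y'²−z²)/2L = -0.1335
  √(A²+B²)=0.3818;  θ1 = -1.1422+1.9280 ≈ 0.7859
φ2=120.0° → target in arm frame (0.0087, -0.0296)
  A=0.1713, B=-0.3473, C=(l²−L²−A²−y'²−z²)/(2L)=-0.1561
  γ=atan2(-0.3473,0.1713)=-1.1127;  ψ=arccos(-0.4032)=1.9858;  θ2=γ+ψ≈0.8731
φ3=240.0° → target in arm frame (-0.0300, 0.0072)
  A=0.2100, B=-0.3473, C=(l²−L²−A²−y'²−z²)/(2L)=-0.2260
  θ3 = atan2(B,A) + arccos(C/0.4059) = 1.1344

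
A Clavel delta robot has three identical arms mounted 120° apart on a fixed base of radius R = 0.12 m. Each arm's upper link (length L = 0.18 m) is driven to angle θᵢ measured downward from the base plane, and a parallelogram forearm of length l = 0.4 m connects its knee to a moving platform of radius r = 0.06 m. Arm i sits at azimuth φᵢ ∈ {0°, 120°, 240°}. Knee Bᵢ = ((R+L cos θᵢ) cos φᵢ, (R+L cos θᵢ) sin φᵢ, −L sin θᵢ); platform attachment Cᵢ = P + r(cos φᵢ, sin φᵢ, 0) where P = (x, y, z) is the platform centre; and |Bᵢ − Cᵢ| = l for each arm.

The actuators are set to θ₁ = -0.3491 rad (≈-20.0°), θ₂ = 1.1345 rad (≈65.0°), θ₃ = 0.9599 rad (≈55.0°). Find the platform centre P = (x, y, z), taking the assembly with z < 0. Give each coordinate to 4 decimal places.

φ1=0.0°: virtual centre (0.2291, 0.0000, 0.0616), radius l
S2 = (0.1361·cos120.0°, 0.1361·sin120.0°, -0.1631) = (-0.0680, 0.1178, -0.1631)
arm 3 at φ=240.0°: (R−r)+L cos θ3 = 0.1632;  S3 = (-0.0816, -0.1414, -0.1474)
subtract pairs → two planes through P
linear system: -0.5944x+0.2357y = -0.0112−-0.4494z; -0.6215x+-0.2828y = -0.0079−-0.4180z
Cramer: x(z) = 0.0160-0.7172z;  y(z) = -0.0071+0.0982z
into |P−S₁|² = l²: 1.5240z² + 0.1813z + -0.1107 = 0;  Δ = 0.7078;  z = -0.3355 or 0.2165 → z<0 root = -0.3355
x = 0.2566, y = -0.0401

(0.2566, -0.0401, -0.3355)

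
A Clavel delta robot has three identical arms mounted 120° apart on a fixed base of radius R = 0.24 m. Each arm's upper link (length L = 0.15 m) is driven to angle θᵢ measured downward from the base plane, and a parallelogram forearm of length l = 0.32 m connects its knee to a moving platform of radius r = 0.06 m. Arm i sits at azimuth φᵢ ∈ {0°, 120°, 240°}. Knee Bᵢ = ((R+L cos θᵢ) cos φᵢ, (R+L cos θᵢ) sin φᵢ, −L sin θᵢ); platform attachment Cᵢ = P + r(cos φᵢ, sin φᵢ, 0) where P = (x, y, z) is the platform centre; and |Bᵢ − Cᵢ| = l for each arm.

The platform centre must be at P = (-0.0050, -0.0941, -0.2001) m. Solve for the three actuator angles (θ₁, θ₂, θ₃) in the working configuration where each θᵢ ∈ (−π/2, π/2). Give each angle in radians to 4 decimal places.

φ1=0.0° → target in arm frame (-0.0050, -0.0941)
  A=0.1850, B=-0.2001, C=(l²−L²−A²−y'²−z²)/(2L)=-0.0107
  γ=atan2(-0.2001,0.1850)=-0.8246;  ψ=arccos(-0.0394)=1.6102;  θ1=γ+ψ≈0.7856
rotate P by −φ2: (-0.0790, 0.0514, -0.2001)
  A=0.2590, B=-0.2001, C=(l²−L²−A²−y'²−z²)/(2L)=-0.0995
  θ2 = atan2(B,A) + arccos(C/0.3273) = 1.2220
φ3=240.0° → target in arm frame (0.0840, 0.0427)
  e−x'=0.0960;  (l²−L²−(e−x')²−y'²−z²)/2L = 0.0961
  √(A²+B²)=0.2219;  θ3 = -1.1234+1.1232 ≈ -0.0003

θ₁ = 0.7856, θ₂ = 1.2220, θ₃ = -0.0003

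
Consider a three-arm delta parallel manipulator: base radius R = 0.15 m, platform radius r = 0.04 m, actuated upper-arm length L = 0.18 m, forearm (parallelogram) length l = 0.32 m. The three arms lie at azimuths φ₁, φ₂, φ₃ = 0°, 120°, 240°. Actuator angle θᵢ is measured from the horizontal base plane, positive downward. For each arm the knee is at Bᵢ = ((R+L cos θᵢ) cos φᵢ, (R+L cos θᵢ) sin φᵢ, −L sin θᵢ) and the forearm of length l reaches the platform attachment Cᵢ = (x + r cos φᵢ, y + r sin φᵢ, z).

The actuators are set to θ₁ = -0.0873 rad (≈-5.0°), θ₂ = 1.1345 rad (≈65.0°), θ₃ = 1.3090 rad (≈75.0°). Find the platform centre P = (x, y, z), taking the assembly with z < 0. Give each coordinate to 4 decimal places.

arm 1 at φ=0.0°: (R−r)+L cos θ1 = 0.2893;  S1 = (0.2893, 0.0000, 0.0157)
arm 2 at φ=120.0°: (R−r)+L cos θ2 = 0.1861;  S2 = (-0.0930, 0.1611, -0.1631)
S3 = (0.1566·cos240.0°, 0.1566·sin240.0°, -0.1739) = (-0.0783, -0.1356, -0.1739)
eliminate P² terms by subtracting sphere 1 from 2 and 3
[-0.7647 0.3223 -0.3577]·P = -0.0227;  [-0.7352 -0.2712 -0.3791]·P = -0.0292
Cramer: x(z) = 0.0350-0.4933z;  y(z) = 0.0127-0.0607z
sphere 1 gives Az²+Bz+C=0 with A=1.2470, B=0.2179, C=-0.0373;  B²−4AC=0.2337;  roots -0.2812, 0.1065;  negative root z = -0.2812
x = 0.1738, y = 0.0297

(0.1738, 0.0297, -0.2812)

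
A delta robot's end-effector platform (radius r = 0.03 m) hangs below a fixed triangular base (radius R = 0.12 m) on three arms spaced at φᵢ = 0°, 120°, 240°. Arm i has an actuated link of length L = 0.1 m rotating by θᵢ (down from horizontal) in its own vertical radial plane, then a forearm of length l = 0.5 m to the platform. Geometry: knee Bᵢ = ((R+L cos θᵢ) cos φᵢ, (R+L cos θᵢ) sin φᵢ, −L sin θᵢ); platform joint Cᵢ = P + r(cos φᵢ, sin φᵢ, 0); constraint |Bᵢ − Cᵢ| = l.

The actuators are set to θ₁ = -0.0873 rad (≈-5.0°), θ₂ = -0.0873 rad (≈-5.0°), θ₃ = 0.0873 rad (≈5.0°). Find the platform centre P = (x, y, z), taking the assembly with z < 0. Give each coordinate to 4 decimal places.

(0.0141, 0.0244, -0.4588)

arm 1 at φ=0.0°: (R−r)+L cos θ1 = 0.1896;  centre 1 = (0.1896, 0.0000, 0.0087)
arm 2 at φ=120.0°: (R−r)+L cos θ2 = 0.1896;  centre 2 = (-0.0948, 0.1642, 0.0087)
φ3=240.0°: virtual centre (-0.0948, -0.1642, -0.0087), radius l
subtract pairs → two planes through P
[-0.5689 0.3284 0.0000]·P = 0.0000;  [-0.5689 -0.3284 -0.0349]·P = 0.0000
Cramer: x(z) = 0.0000-0.0307z;  y(z) = 0.0000-0.0531z
sphere 1 gives Az²+Bz+C=0 with A=1.0038, B=-0.0058, C=-0.2140;  B²−4AC=0.8591;  roots -0.4588, 0.4646;  negative root z = -0.4588
x = 0.0141, y = 0.0244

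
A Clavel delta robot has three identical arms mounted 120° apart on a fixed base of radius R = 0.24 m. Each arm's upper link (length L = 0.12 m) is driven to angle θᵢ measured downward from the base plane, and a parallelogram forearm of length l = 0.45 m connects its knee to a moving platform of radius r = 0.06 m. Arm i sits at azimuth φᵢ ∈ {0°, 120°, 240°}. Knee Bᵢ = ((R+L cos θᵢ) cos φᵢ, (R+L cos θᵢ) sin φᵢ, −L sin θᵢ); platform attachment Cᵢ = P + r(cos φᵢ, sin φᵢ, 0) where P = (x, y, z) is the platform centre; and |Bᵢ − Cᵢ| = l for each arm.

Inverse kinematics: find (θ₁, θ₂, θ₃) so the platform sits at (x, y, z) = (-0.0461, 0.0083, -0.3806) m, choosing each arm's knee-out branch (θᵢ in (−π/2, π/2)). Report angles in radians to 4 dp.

θ₁ = 0.6109, θ₂ = 0.1745, θ₃ = 0.2623

arm 1 (φ=0.0°): x'=-0.0461, y'=0.0083
  e−x'=0.2261;  (l²−L²−(e−x')²−y'²−z²)/2L = -0.0331
  θ1 = atan2(B,A) + arccos(C/0.4427) = 0.6109
arm 2 (φ=120.0°): x'=0.0302, y'=0.0358
  e−x'=0.1498;  (l²−L²−(e−x')²−y'²−z²)/2L = 0.0814
  √(A²+B²)=0.4090;  θ2 = -1.1959+1.3704 ≈ 0.1745
arm 3 (φ=240.0°): x'=0.0159, y'=-0.0441
  A cos θ + B sin θ = C:  0.1641·cos θ + -0.3806·sin θ = 0.0598
  θ3 = atan2(B,A) + arccos(C/0.4145) = 0.2623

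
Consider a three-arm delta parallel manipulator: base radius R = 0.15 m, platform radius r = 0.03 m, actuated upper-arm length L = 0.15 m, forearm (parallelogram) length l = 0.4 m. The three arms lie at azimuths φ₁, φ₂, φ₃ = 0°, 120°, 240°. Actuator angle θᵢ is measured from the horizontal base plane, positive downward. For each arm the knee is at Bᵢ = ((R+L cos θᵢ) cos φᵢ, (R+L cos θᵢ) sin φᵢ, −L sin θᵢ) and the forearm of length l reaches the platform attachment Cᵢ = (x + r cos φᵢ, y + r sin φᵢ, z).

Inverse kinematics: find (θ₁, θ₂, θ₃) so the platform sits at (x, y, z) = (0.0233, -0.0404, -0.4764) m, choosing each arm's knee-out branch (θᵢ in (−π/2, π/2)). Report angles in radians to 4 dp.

rotate P by −φ1: (0.0233, -0.0404, -0.4764)
  A=0.0967, B=-0.4764, C=(l²−L²−A²−y'²−z²)/(2L)=-0.3348
  √(A²+B²)=0.4861;  θ1 = -1.3705+2.3305 ≈ 0.9600
rotate P by −φ2: (-0.0466, 0.0000, -0.4764)
  e−x'=0.1666;  (l²−L²−(e−x')²−y'²−z²)/2L = -0.3907
  √(A²+B²)=0.5047;  θ2 = -1.2343+2.4563 ≈ 1.2220
arm 3 (φ=240.0°): x'=0.0233, y'=0.0404
  A cos θ + B sin θ = C:  0.0967·cos θ + -0.4764·sin θ = -0.3348
  √(A²+B²)=0.4861;  θ3 = -1.3706+2.3305 ≈ 0.9598

θ₁ = 0.9600, θ₂ = 1.2220, θ₃ = 0.9598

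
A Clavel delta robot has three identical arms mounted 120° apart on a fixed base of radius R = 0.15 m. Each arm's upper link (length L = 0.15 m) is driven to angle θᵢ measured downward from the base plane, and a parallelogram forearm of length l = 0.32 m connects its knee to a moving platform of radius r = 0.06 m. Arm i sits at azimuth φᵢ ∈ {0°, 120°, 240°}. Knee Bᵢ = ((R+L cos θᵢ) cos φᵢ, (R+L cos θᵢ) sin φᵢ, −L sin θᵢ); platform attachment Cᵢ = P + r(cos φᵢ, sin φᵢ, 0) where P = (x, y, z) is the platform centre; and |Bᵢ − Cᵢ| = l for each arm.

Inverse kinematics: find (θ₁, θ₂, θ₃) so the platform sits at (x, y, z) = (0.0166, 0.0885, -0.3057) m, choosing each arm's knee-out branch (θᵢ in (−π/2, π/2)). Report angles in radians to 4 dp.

arm 1 (φ=0.0°): x'=0.0166, y'=0.0885
  e−x'=0.0734;  (l²−L²−(e−x')²−y'²−z²)/2L = -0.0892
  √(A²+B²)=0.3144;  θ1 = -1.3352+1.8586 ≈ 0.5235
arm 2 (φ=120.0°): x'=0.0683, y'=-0.0586
  A=0.0217, B=-0.3057, C=(l²−L²−A²−y'²−z²)/(2L)=-0.0582
  √(A²+B²)=0.3065;  θ2 = -1.5001+1.7618 ≈ 0.2618
rotate P by −φ3: (-0.0849, -0.0299, -0.3057)
  A cos θ + B sin θ = C:  0.1749·cos θ + -0.3057·sin θ = -0.1502
  √(A²+B²)=0.3522;  θ3 = -1.0510+2.0112 ≈ 0.9602

θ₁ = 0.5235, θ₂ = 0.2618, θ₃ = 0.9602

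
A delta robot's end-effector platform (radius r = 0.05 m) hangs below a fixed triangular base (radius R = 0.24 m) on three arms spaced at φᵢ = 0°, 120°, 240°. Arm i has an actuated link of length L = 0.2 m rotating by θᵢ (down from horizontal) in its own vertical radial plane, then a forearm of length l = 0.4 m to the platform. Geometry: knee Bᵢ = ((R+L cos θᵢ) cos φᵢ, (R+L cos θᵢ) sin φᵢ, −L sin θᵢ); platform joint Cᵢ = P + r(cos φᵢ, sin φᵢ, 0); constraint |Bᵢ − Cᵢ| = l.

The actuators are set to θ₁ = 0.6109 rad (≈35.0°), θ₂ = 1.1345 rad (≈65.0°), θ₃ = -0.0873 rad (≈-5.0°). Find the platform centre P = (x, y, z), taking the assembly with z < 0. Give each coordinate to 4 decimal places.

O1 = (0.3538·cos0.0°, 0.3538·sin0.0°, -0.1147) = (0.3538, 0.0000, -0.1147)
O2 = (0.2745·cos120.0°, 0.2745·sin120.0°, -0.1813) = (-0.1373, 0.2377, -0.1813)
O3 = (0.3892·cos240.0°, 0.3892·sin240.0°, 0.0174) = (-0.1946, -0.3371, 0.0174)
|O₂|²−|O₁|² = -0.0301;  |O₃|²−|O₁|² = 0.0135
linear system: -0.9822x+0.4755y = -0.0301−-0.1331z; -1.0969x+-0.6742y = 0.0135−0.2643z
det = 1.1837;  x = 0.0118+0.0304z,  y = -0.0391+0.3426z
sphere 1 gives Az²+Bz+C=0 with A=1.1183, B=0.1819, C=-0.0283;  B²−4AC=0.1597;  roots -0.2600, 0.0973;  negative root z = -0.2600
x = 0.0039, y = -0.1282

(0.0039, -0.1282, -0.2600)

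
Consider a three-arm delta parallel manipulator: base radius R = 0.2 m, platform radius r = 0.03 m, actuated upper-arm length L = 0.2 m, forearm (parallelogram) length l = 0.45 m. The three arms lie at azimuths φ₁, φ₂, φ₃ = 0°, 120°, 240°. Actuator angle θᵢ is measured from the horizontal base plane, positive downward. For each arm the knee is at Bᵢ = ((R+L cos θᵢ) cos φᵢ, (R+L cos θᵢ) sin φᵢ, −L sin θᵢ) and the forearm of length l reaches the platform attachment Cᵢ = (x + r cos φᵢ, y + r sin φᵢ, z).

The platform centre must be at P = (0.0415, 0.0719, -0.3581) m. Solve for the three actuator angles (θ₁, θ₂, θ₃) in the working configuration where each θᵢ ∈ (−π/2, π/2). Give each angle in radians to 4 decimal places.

φ1=0.0° → target in arm frame (0.0415, 0.0719)
  A cos θ + B sin θ = C:  0.1285·cos θ + -0.3581·sin θ = 0.0315
  √(A²+B²)=0.3805;  θ1 = -1.2263+1.4880 ≈ 0.2618
rotate P by −φ2: (0.0415, -0.0719, -0.3581)
  e−x'=0.1285;  (l²−L²−(e−x')²−y'²−z²)/2L = 0.0315
  √(A²+B²)=0.3805;  θ2 = -1.2263+1.4880 ≈ 0.2617
φ3=240.0° → target in arm frame (-0.0830, 0.0000)
  A cos θ + B sin θ = C:  0.2530·cos θ + -0.3581·sin θ = -0.0744
  γ=atan2(-0.3581,0.2530)=-0.9557;  ψ=arccos(-0.1696)=1.7413;  θ3=γ+ψ≈0.7856

θ₁ = 0.2618, θ₂ = 0.2617, θ₃ = 0.7856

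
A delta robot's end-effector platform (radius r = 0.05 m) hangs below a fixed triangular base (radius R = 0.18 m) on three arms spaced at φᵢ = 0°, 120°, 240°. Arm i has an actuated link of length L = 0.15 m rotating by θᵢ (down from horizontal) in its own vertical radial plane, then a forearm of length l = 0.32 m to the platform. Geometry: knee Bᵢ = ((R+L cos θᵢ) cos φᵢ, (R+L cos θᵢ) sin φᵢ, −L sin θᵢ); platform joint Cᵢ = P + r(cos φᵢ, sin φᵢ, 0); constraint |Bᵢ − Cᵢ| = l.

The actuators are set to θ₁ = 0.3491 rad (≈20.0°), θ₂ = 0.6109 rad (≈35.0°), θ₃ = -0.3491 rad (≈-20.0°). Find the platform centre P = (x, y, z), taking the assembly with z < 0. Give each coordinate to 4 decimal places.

arm 1 at φ=0.0°: e+L cos θ1 = 0.2710;  O1 = (0.2710, 0.0000, -0.0513)
φ2=120.0°: virtual centre (-0.1264, 0.2190, -0.0860), radius l
φ3=240.0°: virtual centre (-0.1355, -0.2347, 0.0513), radius l
subtract pairs → two planes through P
plane₁₂: -0.7948x+0.4380y+-0.0695z = -0.0047
det = 0.7290;  x = 0.0030+0.0786z,  y = -0.0052+0.3012z
quadratic in z: (1.0969)z²+(0.0573)z+(-0.0280)=0, √Δ=0.3549 → z ∈ {-0.1879, 0.1356}; z = -0.1879 (taking z<0)
x = -0.0117, y = -0.0618

(-0.0117, -0.0618, -0.1879)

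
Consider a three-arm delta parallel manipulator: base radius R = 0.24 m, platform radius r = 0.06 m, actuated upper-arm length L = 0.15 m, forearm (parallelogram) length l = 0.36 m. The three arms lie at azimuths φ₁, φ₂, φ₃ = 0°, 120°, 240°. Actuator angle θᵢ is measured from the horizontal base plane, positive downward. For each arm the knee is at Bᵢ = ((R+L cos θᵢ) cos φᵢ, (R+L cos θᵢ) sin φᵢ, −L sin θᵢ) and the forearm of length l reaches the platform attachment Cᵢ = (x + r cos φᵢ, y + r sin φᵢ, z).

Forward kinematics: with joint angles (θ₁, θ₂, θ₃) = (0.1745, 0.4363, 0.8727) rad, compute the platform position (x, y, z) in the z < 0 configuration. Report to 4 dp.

S1 = (0.3277·cos0.0°, 0.3277·sin0.0°, -0.0260) = (0.3277, 0.0000, -0.0260)
φ2=120.0°: virtual centre (-0.1580, 0.2736, -0.0634), radius l
arm 3 at φ=240.0°: (R−r)+L cos θ3 = 0.2764;  S3 = (-0.1382, -0.2394, -0.1149)
subtract pairs → two planes through P
plane₁₂: -0.9714x+0.5472y+-0.0747z = -0.0042
Cramer: x(z) = 0.0124-0.1364z;  y(z) = 0.0144-0.1057z
into |P−S₁|² = l²: 1.0298z² + 0.1351z + -0.0293 = 0;  Δ = 0.1390;  z = -0.2466 or 0.1154 → z<0 root = -0.2466
x = 0.0461, y = 0.0404

(0.0461, 0.0404, -0.2466)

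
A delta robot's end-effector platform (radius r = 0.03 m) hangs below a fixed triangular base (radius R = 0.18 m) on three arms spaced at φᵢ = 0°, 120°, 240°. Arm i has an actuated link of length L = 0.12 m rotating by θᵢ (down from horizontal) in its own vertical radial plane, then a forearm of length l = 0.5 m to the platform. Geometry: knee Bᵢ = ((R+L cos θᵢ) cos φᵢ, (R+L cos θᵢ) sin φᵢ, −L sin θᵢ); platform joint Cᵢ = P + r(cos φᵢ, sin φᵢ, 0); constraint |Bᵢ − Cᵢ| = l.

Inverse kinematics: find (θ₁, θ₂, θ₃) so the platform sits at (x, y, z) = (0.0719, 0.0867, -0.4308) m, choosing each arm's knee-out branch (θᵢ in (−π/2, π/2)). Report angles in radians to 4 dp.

rotate P by −φ1: (0.0719, 0.0867, -0.4308)
  A cos θ + B sin θ = C:  0.0781·cos θ + -0.4308·sin θ = 0.1516
  γ=atan2(-0.4308,0.0781)=-1.3915;  ψ=arccos(0.3464)=1.2171;  θ1=γ+ψ≈-0.1743
arm 2 (φ=120.0°): x'=0.0391, y'=-0.1056
  A cos θ + B sin θ = C:  0.1109·cos θ + -0.4308·sin θ = 0.1107
  √(A²+B²)=0.4448;  θ2 = -1.3189+1.3193 ≈ 0.0004
arm 3 (φ=240.0°): x'=-0.1110, y'=0.0189
  A=0.2610, B=-0.4308, C=(l²−L²−A²−y'²−z²)/(2L)=-0.0770
  θ3 = atan2(B,A) + arccos(C/0.5037) = 0.6983

θ₁ = -0.1743, θ₂ = 0.0004, θ₃ = 0.6983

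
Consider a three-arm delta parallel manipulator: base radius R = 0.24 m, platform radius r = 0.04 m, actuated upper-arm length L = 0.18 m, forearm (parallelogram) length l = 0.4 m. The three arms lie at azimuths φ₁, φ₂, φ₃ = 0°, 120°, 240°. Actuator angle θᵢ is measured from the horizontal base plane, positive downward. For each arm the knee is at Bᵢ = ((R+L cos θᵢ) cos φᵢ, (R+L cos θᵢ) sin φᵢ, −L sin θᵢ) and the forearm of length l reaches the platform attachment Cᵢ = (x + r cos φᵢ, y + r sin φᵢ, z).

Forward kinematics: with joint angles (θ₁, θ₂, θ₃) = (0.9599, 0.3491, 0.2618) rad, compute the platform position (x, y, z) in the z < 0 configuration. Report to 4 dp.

φ1=0.0°: virtual centre (0.3032, 0.0000, -0.1474), radius l
φ2=120.0°: virtual centre (-0.1846, 0.3197, -0.0616), radius l
centre 3 = (0.3739·cos240.0°, 0.3739·sin240.0°, -0.0466) = (-0.1869, -0.3238, -0.0466)
eliminate P² terms by subtracting sphere 1 from 2 and 3
linear system: -0.9756x+0.6394y = 0.0264−0.1717z; -0.9804x+-0.6476y = 0.0282−0.2017z
Cramer: x(z) = -0.0279+0.1908z;  y(z) = -0.0014+0.0226z
quadratic in z: (1.0369)z²+(0.1684)z+(-0.0286)=0, √Δ=0.3834 → z ∈ {-0.2661, 0.1036}; z = -0.2661 (taking z<0)
x = -0.0787, y = -0.0074

(-0.0787, -0.0074, -0.2661)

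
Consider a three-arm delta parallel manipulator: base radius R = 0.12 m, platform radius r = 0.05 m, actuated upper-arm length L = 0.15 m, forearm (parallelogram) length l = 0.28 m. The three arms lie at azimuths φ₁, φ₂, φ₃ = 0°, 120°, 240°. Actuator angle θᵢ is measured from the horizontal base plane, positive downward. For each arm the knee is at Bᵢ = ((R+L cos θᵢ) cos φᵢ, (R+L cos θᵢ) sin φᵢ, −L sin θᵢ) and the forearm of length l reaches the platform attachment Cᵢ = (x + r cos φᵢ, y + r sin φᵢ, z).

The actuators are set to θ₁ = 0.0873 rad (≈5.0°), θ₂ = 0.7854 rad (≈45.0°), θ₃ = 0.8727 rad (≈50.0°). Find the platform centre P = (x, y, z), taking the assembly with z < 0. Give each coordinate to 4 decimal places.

(0.0955, 0.0117, -0.2639)

φ1=0.0°: virtual centre (0.2194, 0.0000, -0.0131), radius l
arm 2 at φ=120.0°: e+L cos θ2 = 0.1761;  S2 = (-0.0880, 0.1525, -0.1061)
S3 = (0.1664·cos240.0°, 0.1664·sin240.0°, -0.1149) = (-0.0832, -0.1441, -0.1149)
eliminate P² terms by subtracting sphere 1 from 2 and 3
[-0.6149 0.3050 -0.1860]·P = -0.0061;  [-0.6053 -0.2882 -0.2037]·P = -0.0074
Cramer: x(z) = 0.0111-0.3198z;  y(z) = 0.0025-0.0350z
sphere 1 gives Az²+Bz+C=0 with A=1.1035, B=0.1592, C=-0.0348;  B²−4AC=0.1790;  roots -0.2639, 0.1196;  negative root z = -0.2639
x = 0.0955, y = 0.0117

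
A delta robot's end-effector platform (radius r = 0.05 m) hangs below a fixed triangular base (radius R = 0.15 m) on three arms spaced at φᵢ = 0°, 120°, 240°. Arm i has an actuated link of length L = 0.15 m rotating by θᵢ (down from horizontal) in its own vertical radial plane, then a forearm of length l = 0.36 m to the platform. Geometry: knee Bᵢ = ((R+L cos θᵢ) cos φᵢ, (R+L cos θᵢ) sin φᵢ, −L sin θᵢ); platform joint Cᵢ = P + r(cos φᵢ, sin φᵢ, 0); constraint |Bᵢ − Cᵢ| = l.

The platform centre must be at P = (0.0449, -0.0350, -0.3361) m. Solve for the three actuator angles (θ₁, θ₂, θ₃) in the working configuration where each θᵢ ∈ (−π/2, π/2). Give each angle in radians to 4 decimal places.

θ₁ = 0.2617, θ₂ = 0.6977, θ₃ = 0.4361

φ1=0.0° → target in arm frame (0.0449, -0.0350)
  A cos θ + B sin θ = C:  0.0551·cos θ + -0.3361·sin θ = -0.0337
  θ1 = atan2(B,A) + arccos(C/0.3406) = 0.2617
rotate P by −φ2: (-0.0528, -0.0214, -0.3361)
  e−x'=0.1528;  (l²−L²−(e−x')²−y'²−z²)/2L = -0.0989
  γ=atan2(-0.3361,0.1528)=-1.1442;  ψ=arccos(-0.2678)=1.8419;  θ2=γ+ψ≈0.6977
rotate P by −φ3: (0.0079, 0.0564, -0.3361)
  A=0.0921, B=-0.3361, C=(l²−L²−A²−y'²−z²)/(2L)=-0.0584
  γ=atan2(-0.3361,0.0921)=-1.3032;  ψ=arccos(-0.1677)=1.7393;  θ3=γ+ψ≈0.4361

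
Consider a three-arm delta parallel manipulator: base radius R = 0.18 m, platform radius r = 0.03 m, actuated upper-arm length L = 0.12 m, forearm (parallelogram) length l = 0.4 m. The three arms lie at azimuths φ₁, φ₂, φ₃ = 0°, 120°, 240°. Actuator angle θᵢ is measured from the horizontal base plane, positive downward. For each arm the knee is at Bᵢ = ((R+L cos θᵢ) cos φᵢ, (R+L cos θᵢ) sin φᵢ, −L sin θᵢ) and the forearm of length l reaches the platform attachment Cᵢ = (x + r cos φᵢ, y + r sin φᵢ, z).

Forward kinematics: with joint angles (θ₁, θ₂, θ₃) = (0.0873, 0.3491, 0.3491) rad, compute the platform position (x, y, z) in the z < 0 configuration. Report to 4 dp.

O1 = (0.2695·cos0.0°, 0.2695·sin0.0°, -0.0105) = (0.2695, 0.0000, -0.0105)
O2 = (0.2628·cos120.0°, 0.2628·sin120.0°, -0.0410) = (-0.1314, 0.2276, -0.0410)
O3 = (0.2628·cos240.0°, 0.2628·sin240.0°, -0.0410) = (-0.1314, -0.2276, -0.0410)
subtract pairs → two planes through P
plane₁₂: -0.8018x+0.4551y+-0.0612z = -0.0020
det = 0.7299;  x = 0.0025+-0.0763z,  y = 0.0000+0.0000z
sphere 1 gives Az²+Bz+C=0 with A=1.0058, B=0.0617, C=-0.0886;  B²−4AC=0.3603;  roots -0.3290, 0.2677;  negative root z = -0.3290
x = 0.0276, y = 0.0000

(0.0276, 0.0000, -0.3290)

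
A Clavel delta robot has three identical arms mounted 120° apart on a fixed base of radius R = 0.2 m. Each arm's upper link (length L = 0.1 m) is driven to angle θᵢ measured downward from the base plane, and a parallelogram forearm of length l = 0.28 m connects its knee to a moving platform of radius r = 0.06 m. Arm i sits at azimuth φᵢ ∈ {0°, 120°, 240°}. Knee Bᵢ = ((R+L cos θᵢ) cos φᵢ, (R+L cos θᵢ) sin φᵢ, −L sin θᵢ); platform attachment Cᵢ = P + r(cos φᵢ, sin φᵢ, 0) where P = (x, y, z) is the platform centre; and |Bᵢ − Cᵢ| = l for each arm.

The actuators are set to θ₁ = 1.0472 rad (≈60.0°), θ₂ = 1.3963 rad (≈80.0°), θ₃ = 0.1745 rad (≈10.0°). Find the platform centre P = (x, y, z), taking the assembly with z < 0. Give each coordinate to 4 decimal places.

S1 = (0.1900·cos0.0°, 0.1900·sin0.0°, -0.0866) = (0.1900, 0.0000, -0.0866)
φ2=120.0°: virtual centre (-0.0787, 0.1363, -0.0985), radius l
φ3=240.0°: virtual centre (-0.1192, -0.2065, -0.0174), radius l
eliminate P² terms by subtracting sphere 1 from 2 and 3
linear system: -0.5374x+0.2726y = -0.0091−-0.0238z; -0.6185x+-0.4131y = 0.0136−0.1385z
Cramer: x(z) = 0.0002+0.0715z;  y(z) = -0.0332+0.2282z
into |P−S₁|² = l²: 1.0572z² + 0.1309z + -0.0338 = 0;  Δ = 0.1600;  z = -0.2511 or 0.1272 → z<0 root = -0.2511
x = -0.0178, y = -0.0904

(-0.0178, -0.0904, -0.2511)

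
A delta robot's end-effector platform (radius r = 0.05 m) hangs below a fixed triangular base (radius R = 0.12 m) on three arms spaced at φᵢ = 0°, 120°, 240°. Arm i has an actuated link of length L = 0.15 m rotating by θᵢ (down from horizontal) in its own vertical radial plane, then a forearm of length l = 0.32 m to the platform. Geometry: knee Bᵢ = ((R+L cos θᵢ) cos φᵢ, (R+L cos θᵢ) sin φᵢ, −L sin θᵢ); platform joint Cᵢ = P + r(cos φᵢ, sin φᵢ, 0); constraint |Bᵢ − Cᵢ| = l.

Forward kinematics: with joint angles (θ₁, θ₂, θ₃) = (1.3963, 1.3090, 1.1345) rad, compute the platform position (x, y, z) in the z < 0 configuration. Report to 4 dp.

(-0.0300, -0.0252, -0.4408)

φ1=0.0°: virtual centre (0.0960, 0.0000, -0.1477), radius l
arm 2 at φ=120.0°: (R−r)+L cos θ2 = 0.1088;  S2 = (-0.0544, 0.0942, -0.1449)
S3 = (0.1334·cos240.0°, 0.1334·sin240.0°, -0.1359) = (-0.0667, -0.1155, -0.1359)
|S₂|²−|S₁|² = 0.0018;  |S₃|²−|S₁|² = 0.0052
linear system: -0.3009x+0.1885y = 0.0018−0.0057z; -0.3255x+-0.2310y = 0.0052−0.0235z
det = 0.1309;  x = -0.0107+0.0439z,  y = -0.0076+0.0401z
quadratic in z: (1.0035)z²+(0.2855)z+(-0.0691)=0, √Δ=0.5992 → z ∈ {-0.4408, 0.1563}; z = -0.4408 (taking z<0)
x = -0.0300, y = -0.0252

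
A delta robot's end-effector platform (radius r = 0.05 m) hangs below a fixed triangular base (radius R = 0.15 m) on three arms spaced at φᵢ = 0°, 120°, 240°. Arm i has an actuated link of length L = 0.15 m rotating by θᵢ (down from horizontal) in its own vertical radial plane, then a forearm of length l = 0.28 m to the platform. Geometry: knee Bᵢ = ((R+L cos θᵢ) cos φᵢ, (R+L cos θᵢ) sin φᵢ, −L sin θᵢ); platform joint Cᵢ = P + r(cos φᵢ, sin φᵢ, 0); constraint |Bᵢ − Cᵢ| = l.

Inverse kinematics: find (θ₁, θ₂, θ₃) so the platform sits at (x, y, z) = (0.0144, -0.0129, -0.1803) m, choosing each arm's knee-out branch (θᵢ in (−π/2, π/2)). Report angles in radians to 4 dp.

θ₁ = 0.1745, θ₂ = 0.4360, θ₃ = 0.2620

rotate P by −φ1: (0.0144, -0.0129, -0.1803)
  A=0.0856, B=-0.1803, C=(l²−L²−A²−y'²−z²)/(2L)=0.0530
  γ=atan2(-0.1803,0.0856)=-1.1275;  ψ=arccos(0.2655)=1.3021;  θ1=γ+ψ≈0.1745
φ2=120.0° → target in arm frame (-0.0184, -0.0060)
  A cos θ + B sin θ = C:  0.1184·cos θ + -0.1803·sin θ = 0.0311
  θ2 = atan2(B,A) + arccos(C/0.2157) = 0.4360
arm 3 (φ=240.0°): x'=0.0040, y'=0.0189
  A=0.0960, B=-0.1803, C=(l²−L²−A²−y'²−z²)/(2L)=0.0460
  γ=atan2(-0.1803,0.0960)=-1.0814;  ψ=arccos(0.2254)=1.3435;  θ3=γ+ψ≈0.2620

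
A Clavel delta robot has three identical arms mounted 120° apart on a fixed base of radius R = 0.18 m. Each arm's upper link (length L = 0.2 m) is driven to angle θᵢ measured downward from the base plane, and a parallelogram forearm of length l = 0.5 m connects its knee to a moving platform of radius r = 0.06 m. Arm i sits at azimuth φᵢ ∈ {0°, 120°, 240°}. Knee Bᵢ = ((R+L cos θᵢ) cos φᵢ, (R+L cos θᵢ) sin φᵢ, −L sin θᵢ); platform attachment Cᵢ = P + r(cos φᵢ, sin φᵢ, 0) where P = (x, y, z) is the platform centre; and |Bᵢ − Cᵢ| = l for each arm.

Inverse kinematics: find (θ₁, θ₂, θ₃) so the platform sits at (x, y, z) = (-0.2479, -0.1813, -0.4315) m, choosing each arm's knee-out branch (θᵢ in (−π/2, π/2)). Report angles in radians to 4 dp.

θ₁ = 1.3962, θ₂ = 0.8726, θ₃ = -0.2620

rotate P by −φ1: (-0.2479, -0.1813, -0.4315)
  A cos θ + B sin θ = C:  0.3679·cos θ + -0.4315·sin θ = -0.3610
  γ=atan2(-0.4315,0.3679)=-0.8648;  ψ=arccos(-0.6367)=2.2610;  θ1=γ+ψ≈1.3962
φ2=120.0° → target in arm frame (-0.0331, 0.3053)
  A=0.1531, B=-0.4315, C=(l²−L²−A²−y'²−z²)/(2L)=-0.2321
  γ=atan2(-0.4315,0.1531)=-1.2299;  ψ=arccos(-0.5070)=2.1025;  θ2=γ+ψ≈0.8726
φ3=240.0° → target in arm frame (0.2810, -0.1240)
  A=-0.1610, B=-0.4315, C=(l²−L²−A²−y'²−z²)/(2L)=-0.0437
  √(A²+B²)=0.4605;  θ3 = -1.9278+1.6659 ≈ -0.2620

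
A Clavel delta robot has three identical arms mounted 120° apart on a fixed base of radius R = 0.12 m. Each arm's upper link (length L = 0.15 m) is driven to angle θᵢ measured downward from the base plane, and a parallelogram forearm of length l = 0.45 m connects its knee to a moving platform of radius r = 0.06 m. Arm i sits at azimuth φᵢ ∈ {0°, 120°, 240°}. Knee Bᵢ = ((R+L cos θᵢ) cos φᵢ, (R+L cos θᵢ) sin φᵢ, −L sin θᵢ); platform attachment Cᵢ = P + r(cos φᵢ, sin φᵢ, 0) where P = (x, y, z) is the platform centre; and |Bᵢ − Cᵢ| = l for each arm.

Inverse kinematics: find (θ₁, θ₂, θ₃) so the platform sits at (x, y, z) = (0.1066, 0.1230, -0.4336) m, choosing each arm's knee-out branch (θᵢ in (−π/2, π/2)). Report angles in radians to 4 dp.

rotate P by −φ1: (0.1066, 0.1230, -0.4336)
  A=-0.0466, B=-0.4336, C=(l²−L²−A²−y'²−z²)/(2L)=-0.0844
  √(A²+B²)=0.4361;  θ1 = -1.6779+1.7655 ≈ 0.0876
φ2=120.0° → target in arm frame (0.0532, -0.1538)
  e−x'=0.0068;  (l²−L²−(e−x')²−y'²−z²)/2L = -0.1057
  γ=atan2(-0.4336,0.0068)=-1.5552;  ψ=arccos(-0.2438)=1.8171;  θ2=γ+ψ≈0.2619
φ3=240.0° → target in arm frame (-0.1598, 0.0308)
  A=0.2198, B=-0.4336, C=(l²−L²−A²−y'²−z²)/(2L)=-0.1909
  θ3 = atan2(B,A) + arccos(C/0.4861) = 0.8728

θ₁ = 0.0876, θ₂ = 0.2619, θ₃ = 0.8728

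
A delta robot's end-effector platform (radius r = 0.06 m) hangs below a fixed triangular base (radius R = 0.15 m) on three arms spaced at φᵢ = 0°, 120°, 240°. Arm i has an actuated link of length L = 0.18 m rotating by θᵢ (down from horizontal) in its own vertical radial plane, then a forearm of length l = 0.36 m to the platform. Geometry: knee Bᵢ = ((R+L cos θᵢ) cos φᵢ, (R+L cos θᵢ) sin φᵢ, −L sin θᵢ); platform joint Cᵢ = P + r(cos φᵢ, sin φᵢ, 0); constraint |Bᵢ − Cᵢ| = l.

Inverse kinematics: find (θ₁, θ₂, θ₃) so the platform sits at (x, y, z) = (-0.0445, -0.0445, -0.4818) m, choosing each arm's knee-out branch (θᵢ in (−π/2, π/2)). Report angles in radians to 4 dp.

θ₁ = 1.3090, θ₂ = 1.2220, θ₃ = 0.9599

rotate P by −φ1: (-0.0445, -0.0445, -0.4818)
  A cos θ + B sin θ = C:  0.1345·cos θ + -0.4818·sin θ = -0.4306
  √(A²+B²)=0.5002;  θ1 = -1.2986+2.6075 ≈ 1.3090
rotate P by −φ2: (-0.0163, 0.0608, -0.4818)
  e−x'=0.1063;  (l²−L²−(e−x')²−y'²−z²)/2L = -0.4165
  γ=atan2(-0.4818,0.1063)=-1.3537;  ψ=arccos(-0.8441)=2.5756;  θ2=γ+ψ≈1.2220
φ3=240.0° → target in arm frame (0.0608, -0.0163)
  e−x'=0.0292;  (l²−L²−(e−x')²−y'²−z²)/2L = -0.3779
  γ=atan2(-0.4818,0.0292)=-1.5102;  ψ=arccos(-0.7829)=2.4702;  θ3=γ+ψ≈0.9599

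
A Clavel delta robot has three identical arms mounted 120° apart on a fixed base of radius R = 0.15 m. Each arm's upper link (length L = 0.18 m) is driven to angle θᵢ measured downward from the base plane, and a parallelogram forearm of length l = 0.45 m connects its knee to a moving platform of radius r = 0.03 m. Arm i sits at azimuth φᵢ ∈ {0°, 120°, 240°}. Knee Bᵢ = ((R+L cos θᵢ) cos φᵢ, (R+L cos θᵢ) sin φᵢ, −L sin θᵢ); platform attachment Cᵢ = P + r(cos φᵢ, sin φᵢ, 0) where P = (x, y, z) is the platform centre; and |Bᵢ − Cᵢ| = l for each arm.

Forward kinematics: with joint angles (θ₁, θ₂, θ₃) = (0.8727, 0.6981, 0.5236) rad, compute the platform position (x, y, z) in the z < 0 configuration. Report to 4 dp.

(-0.0551, -0.0303, -0.4800)

O1 = (0.2357·cos0.0°, 0.2357·sin0.0°, -0.1379) = (0.2357, 0.0000, -0.1379)
O2 = (0.2579·cos120.0°, 0.2579·sin120.0°, -0.1157) = (-0.1289, 0.2233, -0.1157)
O3 = (0.2759·cos240.0°, 0.2759·sin240.0°, -0.0900) = (-0.1379, -0.2389, -0.0900)
|O₂|²−|O₁|² = 0.0053;  |O₃|²−|O₁|² = 0.0096
linear system: -0.7293x+0.4467y = 0.0053−0.0444z; -0.7473x+-0.4778y = 0.0096−0.0958z
Cramer: x(z) = -0.0100+0.0938z;  y(z) = -0.0045+0.0538z
quadratic in z: (1.0117)z²+(0.2292)z+(-0.1231)=0, √Δ=0.7420 → z ∈ {-0.4800, 0.2534}; z = -0.4800 (taking z<0)
x = -0.0551, y = -0.0303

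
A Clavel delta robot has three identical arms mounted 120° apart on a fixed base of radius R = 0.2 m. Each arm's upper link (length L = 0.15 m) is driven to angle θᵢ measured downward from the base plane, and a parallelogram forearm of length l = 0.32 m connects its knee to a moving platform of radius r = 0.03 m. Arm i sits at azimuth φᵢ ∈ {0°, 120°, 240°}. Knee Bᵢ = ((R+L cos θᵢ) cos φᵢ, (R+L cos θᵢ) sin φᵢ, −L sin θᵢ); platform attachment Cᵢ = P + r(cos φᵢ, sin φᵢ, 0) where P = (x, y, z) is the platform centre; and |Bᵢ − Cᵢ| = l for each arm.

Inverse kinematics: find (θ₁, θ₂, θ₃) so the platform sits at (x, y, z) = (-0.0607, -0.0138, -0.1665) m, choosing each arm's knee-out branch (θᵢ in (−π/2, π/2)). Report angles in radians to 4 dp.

θ₁ = 0.9601, θ₂ = 0.3490, θ₃ = 0.0877

φ1=0.0° → target in arm frame (-0.0607, -0.0138)
  A=0.2307, B=-0.1665, C=(l²−L²−A²−y'²−z²)/(2L)=-0.0041
  θ1 = atan2(B,A) + arccos(C/0.2845) = 0.9601
rotate P by −φ2: (0.0184, 0.0595, -0.1665)
  A cos θ + B sin θ = C:  0.1516·cos θ + -0.1665·sin θ = 0.0855
  θ2 = atan2(B,A) + arccos(C/0.2252) = 0.3490
rotate P by −φ3: (0.0423, -0.0457, -0.1665)
  A cos θ + B sin θ = C:  0.1277·cos θ + -0.1665·sin θ = 0.1126
  γ=atan2(-0.1665,0.1277)=-0.9165;  ψ=arccos(0.5367)=1.0043;  θ3=γ+ψ≈0.0877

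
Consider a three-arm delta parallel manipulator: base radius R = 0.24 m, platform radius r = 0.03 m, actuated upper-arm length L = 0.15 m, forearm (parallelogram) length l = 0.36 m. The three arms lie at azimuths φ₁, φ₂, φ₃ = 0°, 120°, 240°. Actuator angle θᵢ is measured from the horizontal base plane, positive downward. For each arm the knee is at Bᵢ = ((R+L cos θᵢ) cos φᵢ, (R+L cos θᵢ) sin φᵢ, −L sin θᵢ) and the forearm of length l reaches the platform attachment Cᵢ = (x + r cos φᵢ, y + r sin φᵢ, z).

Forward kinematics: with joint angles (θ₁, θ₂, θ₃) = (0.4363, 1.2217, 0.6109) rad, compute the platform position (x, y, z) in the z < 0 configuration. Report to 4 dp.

O1 = (0.3459·cos0.0°, 0.3459·sin0.0°, -0.0634) = (0.3459, 0.0000, -0.0634)
φ2=120.0°: virtual centre (-0.1307, 0.2263, -0.1410), radius l
φ3=240.0°: virtual centre (-0.1664, -0.2883, -0.0860), radius l
eliminate P² terms by subtracting sphere 1 from 2 and 3
[-0.9532 0.4526 -0.1551]·P = -0.0355;  [-1.0248 -0.5765 -0.0453]·P = -0.0055
det = 1.0134;  x = 0.0227+-0.1085z,  y = -0.0308+0.1143z
quadratic in z: (1.0248)z²+(0.1899)z+(-0.0201)=0, √Δ=0.3444 → z ∈ {-0.2607, 0.0754}; z = -0.2607 (taking z<0)
x = 0.0510, y = -0.0606

(0.0510, -0.0606, -0.2607)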